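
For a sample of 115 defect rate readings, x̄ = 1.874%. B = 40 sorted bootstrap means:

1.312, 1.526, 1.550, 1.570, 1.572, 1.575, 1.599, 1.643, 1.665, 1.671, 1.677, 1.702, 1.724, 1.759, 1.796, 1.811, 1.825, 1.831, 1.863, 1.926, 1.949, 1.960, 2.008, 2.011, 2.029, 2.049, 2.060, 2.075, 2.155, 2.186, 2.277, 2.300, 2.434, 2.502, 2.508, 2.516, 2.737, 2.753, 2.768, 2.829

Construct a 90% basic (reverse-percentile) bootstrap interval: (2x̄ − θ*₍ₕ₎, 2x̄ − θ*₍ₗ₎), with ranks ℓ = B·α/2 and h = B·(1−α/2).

(0.995, 2.222)

Percentile endpoints at ranks 2 and 38: θ*₍2₎ = 1.526, θ*₍38₎ = 2.753.
Basic interval reflects these around x̄:
  lower = 2 × 1.874 − 2.753 = 0.995
  upper = 2 × 1.874 − 1.526 = 2.222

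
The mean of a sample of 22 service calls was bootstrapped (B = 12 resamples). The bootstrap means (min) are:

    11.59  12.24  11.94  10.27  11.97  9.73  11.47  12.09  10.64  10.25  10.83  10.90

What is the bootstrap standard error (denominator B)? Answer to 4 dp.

SE* = 0.8005

Bootstrap SE is the standard deviation of the 12 replicate means.
Mean of replicates: (11.59 + 12.24 + 11.94 + 10.27 + 11.97 + 9.73 + 11.47 + 12.09 + 10.64 + 10.25 + 10.83 + 10.90) / 12 = 133.92000 / 12 = 11.16000
Sum of squared deviations: (+0.43000)² + (+1.08000)² + (+0.78000)² + (−0.89000)² + (+0.81000)² + (−1.43000)² + (+0.31000)² + (+0.93000)² + (−0.52000)² + (−0.91000)² + (−0.33000)² + (−0.26000)² = 7.68880
Variance = 7.68880 / 12 = 0.64073
SE* = √0.64073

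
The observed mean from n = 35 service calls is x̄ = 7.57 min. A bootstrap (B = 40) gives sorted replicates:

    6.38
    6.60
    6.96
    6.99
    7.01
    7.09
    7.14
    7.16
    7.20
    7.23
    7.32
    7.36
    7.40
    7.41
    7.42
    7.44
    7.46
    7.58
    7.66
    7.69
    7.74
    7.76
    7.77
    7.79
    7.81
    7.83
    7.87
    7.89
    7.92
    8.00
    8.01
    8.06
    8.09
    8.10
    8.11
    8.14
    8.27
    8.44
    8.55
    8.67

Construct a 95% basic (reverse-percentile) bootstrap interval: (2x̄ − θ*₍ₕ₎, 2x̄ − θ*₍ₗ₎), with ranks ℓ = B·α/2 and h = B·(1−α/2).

(6.59, 8.76)

Percentile endpoints at ranks 1 and 39: θ*₍1₎ = 6.38, θ*₍39₎ = 8.55.
Basic interval reflects these around x̄:
  lower = 2 × 7.57 − 8.55 = 6.59
  upper = 2 × 7.57 − 6.38 = 8.76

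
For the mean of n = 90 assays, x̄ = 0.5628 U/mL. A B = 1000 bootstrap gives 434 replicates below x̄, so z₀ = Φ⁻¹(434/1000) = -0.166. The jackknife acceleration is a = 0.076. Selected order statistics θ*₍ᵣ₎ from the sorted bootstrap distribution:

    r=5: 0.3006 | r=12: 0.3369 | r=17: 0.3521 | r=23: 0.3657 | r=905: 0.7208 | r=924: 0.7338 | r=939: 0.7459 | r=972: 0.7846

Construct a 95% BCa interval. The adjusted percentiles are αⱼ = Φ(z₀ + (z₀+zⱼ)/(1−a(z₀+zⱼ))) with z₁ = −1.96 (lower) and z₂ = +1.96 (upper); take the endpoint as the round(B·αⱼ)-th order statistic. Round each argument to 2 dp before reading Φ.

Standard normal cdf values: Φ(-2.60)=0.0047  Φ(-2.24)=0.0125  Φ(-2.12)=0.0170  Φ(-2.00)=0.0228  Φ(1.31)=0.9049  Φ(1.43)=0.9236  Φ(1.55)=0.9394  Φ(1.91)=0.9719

(0.3657, 0.7846)

Lower: z₀ + z₁ = -0.166 + (-1.960) = -2.126; 1 − a(z₀+z₁) = 1 − (0.076)(-2.126) = 1.1616; argument = -0.166 + (-2.126)/1.1616 = -1.9963 → -2.00.
α₁ = Φ(-2.00) = 0.0228; rank = round(1000 × 0.0228) = 23; θ*₍23₎ = 0.3657.
Upper: z₀ + z₂ = 1.794; 1 − a(z₀+z₂) = 0.8637; argument = 1.9112 → 1.91; α₂ = 0.9719; rank = 972; θ*₍972₎ = 0.7846.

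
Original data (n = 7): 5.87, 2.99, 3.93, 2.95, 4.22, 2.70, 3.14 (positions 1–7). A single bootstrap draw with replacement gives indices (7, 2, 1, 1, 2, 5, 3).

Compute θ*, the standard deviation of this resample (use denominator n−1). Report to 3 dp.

Resample values: 3.14, 2.99, 5.87, 5.87, 2.99, 4.22, 3.93.
Mean = 4.1443; sum of squared deviations = 9.6812
s² = 9.6812 / 6 = 1.6135
s = √1.6135 = 1.270

θ* = 1.270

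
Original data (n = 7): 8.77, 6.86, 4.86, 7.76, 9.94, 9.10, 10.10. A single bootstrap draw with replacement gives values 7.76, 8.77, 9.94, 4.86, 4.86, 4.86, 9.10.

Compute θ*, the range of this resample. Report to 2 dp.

θ* = 5.08

Range = 9.94 − 4.86 = 5.08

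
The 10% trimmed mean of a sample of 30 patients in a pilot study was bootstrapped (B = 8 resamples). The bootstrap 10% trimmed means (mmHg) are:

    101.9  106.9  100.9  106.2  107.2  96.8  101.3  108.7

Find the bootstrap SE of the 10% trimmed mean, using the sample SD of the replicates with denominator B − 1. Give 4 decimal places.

SE* = 4.1089

Bootstrap SE is the standard deviation of the 8 replicate 10% trimmed means.
Mean of replicates: (101.9 + 106.9 + 100.9 + 106.2 + 107.2 + 96.8 + 101.3 + 108.7) / 8 = 829.90000 / 8 = 103.73750
Sum of squared deviations: (−1.83750)² + (+3.16250)² + (−2.83750)² + (+2.46250)² + (+3.46250)² + (−6.93750)² + (−2.43750)² + (+4.96250)² = 118.17875
Variance = 118.17875 / 7 = 16.88268
SE* = √16.88268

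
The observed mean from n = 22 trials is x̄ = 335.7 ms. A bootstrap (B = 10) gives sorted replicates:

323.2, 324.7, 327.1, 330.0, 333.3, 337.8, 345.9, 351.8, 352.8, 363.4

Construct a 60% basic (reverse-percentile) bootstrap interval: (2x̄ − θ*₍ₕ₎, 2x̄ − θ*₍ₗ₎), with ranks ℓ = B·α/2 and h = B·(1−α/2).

(319.6, 346.7)

Percentile endpoints at ranks 2 and 8: θ*₍2₎ = 324.7, θ*₍8₎ = 351.8.
Basic interval reflects these around x̄:
  lower = 2 × 335.7 − 351.8 = 319.6
  upper = 2 × 335.7 − 324.7 = 346.7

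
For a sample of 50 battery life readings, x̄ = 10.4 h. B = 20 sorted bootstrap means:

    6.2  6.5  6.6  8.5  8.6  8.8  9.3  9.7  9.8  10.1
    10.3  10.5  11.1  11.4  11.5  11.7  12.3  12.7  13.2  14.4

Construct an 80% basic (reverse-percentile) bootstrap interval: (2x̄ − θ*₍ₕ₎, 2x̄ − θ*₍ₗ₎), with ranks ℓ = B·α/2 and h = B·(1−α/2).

Percentile endpoints at ranks 2 and 18: θ*₍2₎ = 6.5, θ*₍18₎ = 12.7.
Basic interval reflects these around x̄:
  lower = 2 × 10.4 − 12.7 = 8.1
  upper = 2 × 10.4 − 6.5 = 14.3

(8.1, 14.3)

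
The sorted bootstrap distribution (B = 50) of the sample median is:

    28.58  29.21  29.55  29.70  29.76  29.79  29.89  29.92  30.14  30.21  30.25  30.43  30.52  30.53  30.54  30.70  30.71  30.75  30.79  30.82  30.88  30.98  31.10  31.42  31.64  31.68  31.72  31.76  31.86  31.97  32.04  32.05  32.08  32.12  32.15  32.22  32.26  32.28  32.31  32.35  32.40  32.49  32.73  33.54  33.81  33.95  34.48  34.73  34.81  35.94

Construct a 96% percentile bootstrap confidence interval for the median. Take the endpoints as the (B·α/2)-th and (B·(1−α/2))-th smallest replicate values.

α = 0.04; lower rank = 50 × 0.020 = 1; upper rank = 50 × 0.980 = 49.
The 1st smallest replicate is 28.58; the 49th is 34.81.

(28.58, 34.81)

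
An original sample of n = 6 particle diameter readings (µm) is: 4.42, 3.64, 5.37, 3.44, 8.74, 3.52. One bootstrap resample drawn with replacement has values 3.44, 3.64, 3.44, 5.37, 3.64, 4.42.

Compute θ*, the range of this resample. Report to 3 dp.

θ* = 1.930

Range = 5.37 − 3.44 = 1.930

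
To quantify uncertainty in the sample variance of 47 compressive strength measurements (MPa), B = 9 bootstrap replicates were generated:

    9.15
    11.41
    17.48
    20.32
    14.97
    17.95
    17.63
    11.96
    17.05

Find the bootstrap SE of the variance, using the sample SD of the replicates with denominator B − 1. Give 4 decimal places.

SE* = 3.7027

Bootstrap SE is the standard deviation of the 9 replicate variances.
Mean of replicates: (9.15 + 11.41 + 17.48 + 20.32 + 14.97 + 17.95 + 17.63 + 11.96 + 17.05) / 9 = 137.92000 / 9 = 15.32444
Sum of squared deviations: (−6.17444)² + (−3.91444)² + (+2.15556)² + (+4.99556)² + (−0.35444)² + (+2.62556)² + (+2.30556)² + (−3.36444)² + (+1.72556)² = 109.68042
Variance = 109.68042 / 8 = 13.71005
SE* = √13.71005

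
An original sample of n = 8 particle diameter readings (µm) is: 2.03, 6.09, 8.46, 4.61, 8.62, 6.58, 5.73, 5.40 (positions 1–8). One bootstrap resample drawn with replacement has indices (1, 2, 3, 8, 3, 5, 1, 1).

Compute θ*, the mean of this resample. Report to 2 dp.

θ* = 5.39

Resample values: 2.03, 6.09, 8.46, 5.40, 8.46, 8.62, 2.03, 2.03.
Mean = (2.03 + 6.09 + 8.46 + 5.40 + 8.46 + 8.62 + 2.03 + 2.03) / 8 = 43.120 / 8 = 5.39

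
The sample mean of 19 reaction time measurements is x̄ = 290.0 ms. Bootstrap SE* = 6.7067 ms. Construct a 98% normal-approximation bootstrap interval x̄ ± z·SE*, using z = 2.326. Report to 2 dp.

Margin = 2.326 × 6.7067 = 15.600
Interval: 290.0 ± 15.600

(274.40, 305.60)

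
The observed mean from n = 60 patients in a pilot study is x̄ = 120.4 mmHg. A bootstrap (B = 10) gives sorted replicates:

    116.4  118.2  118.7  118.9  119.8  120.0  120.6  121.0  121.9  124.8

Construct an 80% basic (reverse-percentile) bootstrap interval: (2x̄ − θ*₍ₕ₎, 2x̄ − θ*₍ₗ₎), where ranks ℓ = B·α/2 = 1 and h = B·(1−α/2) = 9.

(118.9, 124.4)

Percentile endpoints at ranks 1 and 9: θ*₍1₎ = 116.4, θ*₍9₎ = 121.9.
Basic interval reflects these around x̄:
  lower = 2 × 120.4 − 121.9 = 118.9
  upper = 2 × 120.4 − 116.4 = 124.4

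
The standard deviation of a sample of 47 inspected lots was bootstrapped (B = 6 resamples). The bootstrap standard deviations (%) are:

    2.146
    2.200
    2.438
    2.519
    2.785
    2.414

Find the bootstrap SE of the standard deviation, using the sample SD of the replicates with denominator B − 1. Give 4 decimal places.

SE* = 0.2310

Bootstrap SE is the standard deviation of the 6 replicate standard deviations.
Mean of replicates: (2.146 + 2.200 + 2.438 + 2.519 + 2.785 + 2.414) / 6 = 14.50200 / 6 = 2.41700
Sum of squared deviations: (−0.27100)² + (−0.21700)² + (+0.02100)² + (+0.10200)² + (+0.36800)² + (−0.00300)² = 0.26681
Variance = 0.26681 / 5 = 0.05336
SE* = √0.05336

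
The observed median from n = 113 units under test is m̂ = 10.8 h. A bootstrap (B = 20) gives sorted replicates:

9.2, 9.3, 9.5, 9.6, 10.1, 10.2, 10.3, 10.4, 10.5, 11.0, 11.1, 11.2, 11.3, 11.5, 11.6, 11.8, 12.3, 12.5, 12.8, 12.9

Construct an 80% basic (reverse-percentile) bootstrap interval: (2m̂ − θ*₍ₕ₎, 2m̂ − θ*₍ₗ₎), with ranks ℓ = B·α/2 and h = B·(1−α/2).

Percentile endpoints at ranks 2 and 18: θ*₍2₎ = 9.3, θ*₍18₎ = 12.5.
Basic interval reflects these around m̂:
  lower = 2 × 10.8 − 12.5 = 9.1
  upper = 2 × 10.8 − 9.3 = 12.3

(9.1, 12.3)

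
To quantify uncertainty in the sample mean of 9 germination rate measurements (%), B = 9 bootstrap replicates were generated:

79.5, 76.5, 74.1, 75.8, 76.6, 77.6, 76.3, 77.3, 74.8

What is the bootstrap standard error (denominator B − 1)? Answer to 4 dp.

SE* = 1.5827

Bootstrap SE is the standard deviation of the 9 replicate means.
Mean of replicates: (79.5 + 76.5 + 74.1 + 75.8 + 76.6 + 77.6 + 76.3 + 77.3 + 74.8) / 9 = 688.50000 / 9 = 76.50000
Sum of squared deviations: (+3.00000)² + (+0.00000)² + (−2.40000)² + (−0.70000)² + (+0.10000)² + (+1.10000)² + (−0.20000)² + (+0.80000)² + (−1.70000)² = 20.04000
Variance = 20.04000 / 8 = 2.50500
SE* = √2.50500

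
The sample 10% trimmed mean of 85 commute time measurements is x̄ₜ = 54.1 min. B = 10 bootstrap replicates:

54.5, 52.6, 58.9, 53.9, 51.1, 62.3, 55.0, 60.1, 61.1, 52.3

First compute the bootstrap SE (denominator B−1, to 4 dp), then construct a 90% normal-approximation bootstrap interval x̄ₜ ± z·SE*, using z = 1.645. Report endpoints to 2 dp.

(47.44, 60.76)

Mean of replicates = 56.1800; sum of squared deviations = 147.5160; SE* = √(147.5160/9) = 4.0485
Margin = 1.645 × 4.0485 = 6.660
Interval: 54.1 ± 6.660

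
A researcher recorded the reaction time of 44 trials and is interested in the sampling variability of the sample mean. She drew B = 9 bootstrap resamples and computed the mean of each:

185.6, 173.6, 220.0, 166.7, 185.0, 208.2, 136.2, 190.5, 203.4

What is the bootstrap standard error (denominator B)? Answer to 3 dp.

Bootstrap SE is the standard deviation of the 9 replicate means.
Mean of replicates: (185.6 + 173.6 + 220.0 + 166.7 + 185.0 + 208.2 + 136.2 + 190.5 + 203.4) / 9 = 1669.2000 / 9 = 185.4667
Sum of squared deviations: (+0.1333)² + (−11.8667)² + (+34.5333)² + (−18.7667)² + (−0.4667)² + (+22.7333)² + (−49.2667)² + (+5.0333)² + (+17.9333)² = 4976.7400
Variance = 4976.7400 / 9 = 552.9711
SE* = √552.9711

SE* = 23.515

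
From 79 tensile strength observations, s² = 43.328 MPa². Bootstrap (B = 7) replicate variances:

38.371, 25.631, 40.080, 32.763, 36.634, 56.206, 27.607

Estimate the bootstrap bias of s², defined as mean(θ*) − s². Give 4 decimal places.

bias = −6.5720

mean(θ*) = (38.371 + 25.631 + 40.080 + 32.763 + 36.634 + 56.206 + 27.607) / 7 = 36.75600
bias = 36.75600 − 43.328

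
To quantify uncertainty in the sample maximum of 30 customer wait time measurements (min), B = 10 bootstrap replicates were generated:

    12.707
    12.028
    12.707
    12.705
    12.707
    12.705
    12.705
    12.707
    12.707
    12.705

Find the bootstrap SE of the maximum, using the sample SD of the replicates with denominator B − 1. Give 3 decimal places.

SE* = 0.214

Bootstrap SE is the standard deviation of the 10 replicate maximums.
Mean of replicates: (12.707 + 12.028 + 12.707 + 12.705 + 12.707 + 12.705 + 12.705 + 12.707 + 12.707 + 12.705) / 10 = 126.3830 / 10 = 12.6383
Sum of squared deviations: (+0.0687)² + (−0.6103)² + (+0.0687)² + (+0.0667)² + (+0.0687)² + (+0.0667)² + (+0.0667)² + (+0.0687)² + (+0.0687)² + (+0.0667)² = 0.4139
Variance = 0.4139 / 9 = 0.0460
SE* = √0.0460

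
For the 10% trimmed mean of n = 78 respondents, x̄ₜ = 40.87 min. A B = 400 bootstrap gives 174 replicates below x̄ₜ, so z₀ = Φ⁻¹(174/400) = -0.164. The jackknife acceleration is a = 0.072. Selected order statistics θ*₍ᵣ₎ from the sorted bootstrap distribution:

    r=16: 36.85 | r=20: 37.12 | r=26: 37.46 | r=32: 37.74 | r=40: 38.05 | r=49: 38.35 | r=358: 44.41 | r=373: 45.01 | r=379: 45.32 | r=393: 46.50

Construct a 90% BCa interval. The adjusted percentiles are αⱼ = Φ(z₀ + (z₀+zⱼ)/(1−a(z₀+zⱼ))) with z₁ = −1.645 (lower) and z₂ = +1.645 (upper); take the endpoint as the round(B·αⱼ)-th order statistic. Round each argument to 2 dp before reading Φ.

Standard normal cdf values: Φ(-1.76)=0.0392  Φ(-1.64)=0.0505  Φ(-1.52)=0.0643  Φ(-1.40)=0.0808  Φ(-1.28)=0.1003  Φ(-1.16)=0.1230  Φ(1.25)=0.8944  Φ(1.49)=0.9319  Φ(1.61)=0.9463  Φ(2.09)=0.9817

(36.85, 45.01)

Lower: z₀ + z₁ = -0.164 + (-1.645) = -1.809; 1 − a(z₀+z₁) = 1 − (0.072)(-1.809) = 1.1302; argument = -0.164 + (-1.809)/1.1302 = -1.7645 → -1.76.
α₁ = Φ(-1.76) = 0.0392; rank = round(400 × 0.0392) = 16; θ*₍16₎ = 36.85.
Upper: z₀ + z₂ = 1.481; 1 − a(z₀+z₂) = 0.8934; argument = 1.4938 → 1.49; α₂ = 0.9319; rank = 373; θ*₍373₎ = 45.01.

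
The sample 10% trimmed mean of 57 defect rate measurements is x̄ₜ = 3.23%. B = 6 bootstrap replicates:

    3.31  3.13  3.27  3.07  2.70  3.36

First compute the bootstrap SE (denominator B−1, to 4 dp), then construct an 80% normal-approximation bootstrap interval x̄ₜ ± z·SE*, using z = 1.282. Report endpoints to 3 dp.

Mean of replicates = 3.1400; sum of squared deviations = 0.2928; SE* = √(0.2928/5) = 0.2420
Margin = 1.282 × 0.2420 = 0.3102
Interval: 3.23 ± 0.3102

(2.920, 3.540)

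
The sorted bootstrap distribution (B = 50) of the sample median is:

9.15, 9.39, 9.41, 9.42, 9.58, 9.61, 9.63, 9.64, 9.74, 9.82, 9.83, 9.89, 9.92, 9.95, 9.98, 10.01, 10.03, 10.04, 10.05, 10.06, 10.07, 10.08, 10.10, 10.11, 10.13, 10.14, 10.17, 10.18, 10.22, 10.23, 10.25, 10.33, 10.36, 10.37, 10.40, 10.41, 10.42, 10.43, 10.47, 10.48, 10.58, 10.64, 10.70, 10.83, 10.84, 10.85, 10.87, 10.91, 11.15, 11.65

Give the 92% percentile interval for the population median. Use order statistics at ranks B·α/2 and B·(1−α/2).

α = 0.08; lower rank = 50 × 0.040 = 2; upper rank = 50 × 0.960 = 48.
The 2nd smallest replicate is 9.39; the 48th is 10.91.

(9.39, 10.91)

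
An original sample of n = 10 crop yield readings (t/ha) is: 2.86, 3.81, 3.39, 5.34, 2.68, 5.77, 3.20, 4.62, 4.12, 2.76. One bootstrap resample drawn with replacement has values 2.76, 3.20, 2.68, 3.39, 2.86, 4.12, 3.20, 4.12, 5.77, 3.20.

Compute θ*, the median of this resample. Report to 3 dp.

θ* = 3.200

Sorted: 2.68, 2.76, 2.86, 3.20, 3.20, 3.20, 3.39, 4.12, 4.12, 5.77
Median = average of the two middle values = 3.200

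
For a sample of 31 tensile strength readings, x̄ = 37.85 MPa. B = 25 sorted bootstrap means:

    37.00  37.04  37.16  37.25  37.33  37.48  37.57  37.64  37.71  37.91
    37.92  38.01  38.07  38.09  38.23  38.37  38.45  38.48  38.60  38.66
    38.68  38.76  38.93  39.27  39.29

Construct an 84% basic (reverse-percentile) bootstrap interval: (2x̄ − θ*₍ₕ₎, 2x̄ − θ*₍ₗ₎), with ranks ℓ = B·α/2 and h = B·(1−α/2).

(36.77, 38.66)

Percentile endpoints at ranks 2 and 23: θ*₍2₎ = 37.04, θ*₍23₎ = 38.93.
Basic interval reflects these around x̄:
  lower = 2 × 37.85 − 38.93 = 36.77
  upper = 2 × 37.85 − 37.04 = 38.66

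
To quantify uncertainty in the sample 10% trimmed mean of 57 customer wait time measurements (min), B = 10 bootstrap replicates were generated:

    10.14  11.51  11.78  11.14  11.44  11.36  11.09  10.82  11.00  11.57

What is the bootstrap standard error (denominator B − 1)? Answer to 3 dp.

SE* = 0.468

Bootstrap SE is the standard deviation of the 10 replicate 10% trimmed means.
Mean of replicates: (10.14 + 11.51 + 11.78 + 11.14 + 11.44 + 11.36 + 11.09 + 10.82 + 11.00 + 11.57) / 10 = 111.8500 / 10 = 11.1850
Sum of squared deviations: (−1.0450)² + (+0.3250)² + (+0.5950)² + (−0.0450)² + (+0.2550)² + (+0.1750)² + (−0.0950)² + (−0.3650)² + (−0.1850)² + (+0.3850)² = 1.9740
Variance = 1.9740 / 9 = 0.2193
SE* = √0.2193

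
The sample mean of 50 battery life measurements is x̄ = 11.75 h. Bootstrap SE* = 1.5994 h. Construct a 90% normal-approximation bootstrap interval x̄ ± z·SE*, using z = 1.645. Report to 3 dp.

(9.119, 14.381)

Margin = 1.645 × 1.5994 = 2.6310
Interval: 11.75 ± 2.6310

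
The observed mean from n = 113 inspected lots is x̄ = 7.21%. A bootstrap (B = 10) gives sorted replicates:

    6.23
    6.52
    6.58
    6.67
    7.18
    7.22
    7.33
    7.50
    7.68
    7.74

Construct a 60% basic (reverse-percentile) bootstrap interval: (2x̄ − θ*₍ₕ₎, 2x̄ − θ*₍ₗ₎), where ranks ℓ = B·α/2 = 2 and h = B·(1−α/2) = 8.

(6.92, 7.90)

Percentile endpoints at ranks 2 and 8: θ*₍2₎ = 6.52, θ*₍8₎ = 7.50.
Basic interval reflects these around x̄:
  lower = 2 × 7.21 − 7.50 = 6.92
  upper = 2 × 7.21 − 6.52 = 7.90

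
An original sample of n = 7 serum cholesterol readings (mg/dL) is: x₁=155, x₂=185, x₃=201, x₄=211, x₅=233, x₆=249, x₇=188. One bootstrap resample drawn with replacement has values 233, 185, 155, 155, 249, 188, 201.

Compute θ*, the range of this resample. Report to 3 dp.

Range = 249 − 155 = 94.000

θ* = 94.000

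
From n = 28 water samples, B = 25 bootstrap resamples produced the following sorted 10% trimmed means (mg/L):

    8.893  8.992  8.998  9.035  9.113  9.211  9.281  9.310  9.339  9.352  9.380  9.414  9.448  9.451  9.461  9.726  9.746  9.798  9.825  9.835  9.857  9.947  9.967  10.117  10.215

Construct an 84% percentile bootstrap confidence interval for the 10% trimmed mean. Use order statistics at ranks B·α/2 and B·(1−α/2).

α = 0.16; lower rank = 25 × 0.080 = 2; upper rank = 25 × 0.920 = 23.
The 2nd smallest replicate is 8.992; the 23rd is 9.967.

(8.992, 9.967)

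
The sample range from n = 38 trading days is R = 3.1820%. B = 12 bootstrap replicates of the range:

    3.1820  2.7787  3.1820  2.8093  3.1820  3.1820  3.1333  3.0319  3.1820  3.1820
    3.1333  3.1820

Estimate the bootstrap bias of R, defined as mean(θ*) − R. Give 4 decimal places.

bias = −0.0853

mean(θ*) = (3.1820 + 2.7787 + 3.1820 + 2.8093 + 3.1820 + 3.1820 + 3.1333 + 3.0319 + 3.1820 + 3.1820 + 3.1333 + 3.1820) / 12 = 3.09671
bias = 3.09671 − 3.1820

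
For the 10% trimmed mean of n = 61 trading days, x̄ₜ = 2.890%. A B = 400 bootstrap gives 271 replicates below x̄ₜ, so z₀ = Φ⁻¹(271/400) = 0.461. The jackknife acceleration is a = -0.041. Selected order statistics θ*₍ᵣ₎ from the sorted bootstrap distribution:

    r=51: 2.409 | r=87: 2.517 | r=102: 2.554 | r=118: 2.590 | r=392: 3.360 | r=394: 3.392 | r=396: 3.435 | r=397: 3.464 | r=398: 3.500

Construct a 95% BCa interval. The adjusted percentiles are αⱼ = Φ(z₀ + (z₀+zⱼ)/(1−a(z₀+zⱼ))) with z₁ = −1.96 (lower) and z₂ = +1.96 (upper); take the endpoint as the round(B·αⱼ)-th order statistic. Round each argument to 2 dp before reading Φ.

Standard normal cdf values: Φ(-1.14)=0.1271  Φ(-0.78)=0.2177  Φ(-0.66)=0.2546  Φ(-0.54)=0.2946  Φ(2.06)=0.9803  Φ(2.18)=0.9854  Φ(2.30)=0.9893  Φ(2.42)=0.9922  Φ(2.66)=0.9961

Lower: z₀ + z₁ = 0.461 + (-1.960) = -1.499; 1 − a(z₀+z₁) = 1 − (-0.041)(-1.499) = 0.9385; argument = 0.461 + (-1.499)/0.9385 = -1.1362 → -1.14.
α₁ = Φ(-1.14) = 0.1271; rank = round(400 × 0.1271) = 51; θ*₍51₎ = 2.409.
Upper: z₀ + z₂ = 2.421; 1 − a(z₀+z₂) = 1.0993; argument = 2.6634 → 2.66; α₂ = 0.9961; rank = 398; θ*₍398₎ = 3.500.

(2.409, 3.500)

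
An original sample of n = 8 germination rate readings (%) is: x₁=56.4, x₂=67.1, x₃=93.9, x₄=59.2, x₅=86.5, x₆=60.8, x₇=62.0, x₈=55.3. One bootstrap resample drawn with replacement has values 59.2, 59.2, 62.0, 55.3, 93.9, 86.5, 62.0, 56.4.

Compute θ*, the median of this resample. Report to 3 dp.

Sorted: 55.3, 56.4, 59.2, 59.2, 62.0, 62.0, 86.5, 93.9
Median = average of the two middle values = 60.600

θ* = 60.600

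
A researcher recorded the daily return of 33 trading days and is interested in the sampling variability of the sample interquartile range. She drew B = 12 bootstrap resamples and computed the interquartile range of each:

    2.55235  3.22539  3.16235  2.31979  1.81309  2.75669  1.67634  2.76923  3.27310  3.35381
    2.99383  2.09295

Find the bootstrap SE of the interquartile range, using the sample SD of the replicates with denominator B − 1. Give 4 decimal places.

Bootstrap SE is the standard deviation of the 12 replicate interquartile ranges.
Mean of replicates: (2.55235 + 3.22539 + 3.16235 + 2.31979 + 1.81309 + 2.75669 + 1.67634 + 2.76923 + 3.27310 + 3.35381 + 2.99383 + 2.09295) / 12 = 31.988920 / 12 = 2.665743
Sum of squared deviations: (−0.113393)² + (+0.559647)² + (+0.496607)² + (−0.345953)² + (−0.852653)² + (+0.090947)² + (−0.989403)² + (+0.103487)² + (+0.607357)² + (+0.688067)² + (+0.328087)² + (−0.572793)² = 3.695333
Variance = 3.695333 / 11 = 0.335939
SE* = √0.335939

SE* = 0.5796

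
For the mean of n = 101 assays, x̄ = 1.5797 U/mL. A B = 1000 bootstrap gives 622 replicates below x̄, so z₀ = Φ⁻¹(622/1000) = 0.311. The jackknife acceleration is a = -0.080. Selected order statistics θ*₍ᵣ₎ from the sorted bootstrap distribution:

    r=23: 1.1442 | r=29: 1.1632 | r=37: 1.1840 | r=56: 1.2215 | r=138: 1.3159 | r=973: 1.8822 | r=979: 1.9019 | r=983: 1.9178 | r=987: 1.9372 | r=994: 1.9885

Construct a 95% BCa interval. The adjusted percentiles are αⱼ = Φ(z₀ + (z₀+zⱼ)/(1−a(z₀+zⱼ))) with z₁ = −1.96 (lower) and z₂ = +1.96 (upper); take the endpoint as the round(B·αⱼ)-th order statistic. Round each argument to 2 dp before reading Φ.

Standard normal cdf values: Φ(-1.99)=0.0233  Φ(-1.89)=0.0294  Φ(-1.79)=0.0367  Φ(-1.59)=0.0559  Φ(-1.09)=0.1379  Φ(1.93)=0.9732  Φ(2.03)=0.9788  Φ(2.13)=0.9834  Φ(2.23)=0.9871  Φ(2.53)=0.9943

Lower: z₀ + z₁ = 0.311 + (-1.960) = -1.649; 1 − a(z₀+z₁) = 1 − (-0.080)(-1.649) = 0.8681; argument = 0.311 + (-1.649)/0.8681 = -1.5886 → -1.59.
α₁ = Φ(-1.59) = 0.0559; rank = round(1000 × 0.0559) = 56; θ*₍56₎ = 1.2215.
Upper: z₀ + z₂ = 2.271; 1 − a(z₀+z₂) = 1.1817; argument = 2.2328 → 2.23; α₂ = 0.9871; rank = 987; θ*₍987₎ = 1.9372.

(1.2215, 1.9372)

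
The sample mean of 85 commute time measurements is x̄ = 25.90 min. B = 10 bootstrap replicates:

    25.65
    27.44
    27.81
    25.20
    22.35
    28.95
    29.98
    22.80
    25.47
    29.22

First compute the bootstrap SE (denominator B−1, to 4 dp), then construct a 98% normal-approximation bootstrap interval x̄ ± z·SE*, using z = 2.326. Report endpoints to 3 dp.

(19.771, 32.029)

Mean of replicates = 26.4870; sum of squared deviations = 62.4952; SE* = √(62.4952/9) = 2.6351
Margin = 2.326 × 2.6351 = 6.1292
Interval: 25.90 ± 6.1292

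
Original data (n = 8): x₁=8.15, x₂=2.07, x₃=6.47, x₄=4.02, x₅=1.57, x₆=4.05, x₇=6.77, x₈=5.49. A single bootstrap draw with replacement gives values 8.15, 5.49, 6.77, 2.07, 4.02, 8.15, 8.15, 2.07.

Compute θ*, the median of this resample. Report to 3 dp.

θ* = 6.130

Sorted: 2.07, 2.07, 4.02, 5.49, 6.77, 8.15, 8.15, 8.15
Median = average of the two middle values = 6.130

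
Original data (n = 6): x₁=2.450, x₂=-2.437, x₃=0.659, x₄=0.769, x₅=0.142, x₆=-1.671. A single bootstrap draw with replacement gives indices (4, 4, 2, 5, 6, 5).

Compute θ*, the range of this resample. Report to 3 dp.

Resample values: 0.769, 0.769, -2.437, 0.142, -1.671, 0.142.
Range = 0.769 − -2.437 = 3.206

θ* = 3.206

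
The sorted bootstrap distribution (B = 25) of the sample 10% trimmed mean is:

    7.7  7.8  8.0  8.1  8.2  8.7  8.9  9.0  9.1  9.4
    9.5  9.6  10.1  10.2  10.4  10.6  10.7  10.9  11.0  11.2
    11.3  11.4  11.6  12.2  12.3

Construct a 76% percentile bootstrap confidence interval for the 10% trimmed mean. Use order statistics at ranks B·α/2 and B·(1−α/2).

α = 0.24; lower rank = 25 × 0.120 = 3; upper rank = 25 × 0.880 = 22.
The 3rd smallest replicate is 8.0; the 22nd is 11.4.

(8.0, 11.4)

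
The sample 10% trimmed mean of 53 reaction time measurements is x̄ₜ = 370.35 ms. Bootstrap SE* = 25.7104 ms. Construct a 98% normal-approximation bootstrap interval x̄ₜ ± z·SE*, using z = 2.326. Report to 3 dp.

Margin = 2.326 × 25.7104 = 59.8024
Interval: 370.35 ± 59.8024

(310.548, 430.152)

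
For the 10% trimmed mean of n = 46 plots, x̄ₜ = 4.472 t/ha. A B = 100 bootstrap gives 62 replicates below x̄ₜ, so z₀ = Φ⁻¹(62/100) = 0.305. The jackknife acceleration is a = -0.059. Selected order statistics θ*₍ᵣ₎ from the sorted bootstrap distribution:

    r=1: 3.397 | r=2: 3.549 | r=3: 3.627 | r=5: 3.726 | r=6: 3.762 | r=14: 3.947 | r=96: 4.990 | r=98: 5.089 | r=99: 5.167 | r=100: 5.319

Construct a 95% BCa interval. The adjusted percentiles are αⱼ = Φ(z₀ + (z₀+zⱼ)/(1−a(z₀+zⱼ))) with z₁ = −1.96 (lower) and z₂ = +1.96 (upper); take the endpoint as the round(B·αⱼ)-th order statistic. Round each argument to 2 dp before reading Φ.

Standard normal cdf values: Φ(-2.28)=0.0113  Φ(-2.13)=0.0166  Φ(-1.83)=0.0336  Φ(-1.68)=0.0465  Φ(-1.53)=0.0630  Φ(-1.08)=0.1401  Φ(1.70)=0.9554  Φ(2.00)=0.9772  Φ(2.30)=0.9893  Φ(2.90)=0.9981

(3.762, 5.167)

Lower: z₀ + z₁ = 0.305 + (-1.960) = -1.655; 1 − a(z₀+z₁) = 1 − (-0.059)(-1.655) = 0.9024; argument = 0.305 + (-1.655)/0.9024 = -1.5291 → -1.53.
α₁ = Φ(-1.53) = 0.0630; rank = round(100 × 0.0630) = 6; θ*₍6₎ = 3.762.
Upper: z₀ + z₂ = 2.265; 1 − a(z₀+z₂) = 1.1336; argument = 2.3030 → 2.30; α₂ = 0.9893; rank = 99; θ*₍99₎ = 5.167.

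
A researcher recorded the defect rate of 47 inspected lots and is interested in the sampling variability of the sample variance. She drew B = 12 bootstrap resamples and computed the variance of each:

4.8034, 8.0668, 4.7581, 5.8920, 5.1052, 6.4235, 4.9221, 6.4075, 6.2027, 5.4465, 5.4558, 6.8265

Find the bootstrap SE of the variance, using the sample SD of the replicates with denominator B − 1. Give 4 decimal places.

SE* = 0.9842

Bootstrap SE is the standard deviation of the 12 replicate variances.
Mean of replicates: (4.8034 + 8.0668 + 4.7581 + 5.8920 + 5.1052 + 6.4235 + 4.9221 + 6.4075 + 6.2027 + 5.4465 + 5.4558 + 6.8265) / 12 = 70.31010 / 12 = 5.85918
Sum of squared deviations: (−1.05578)² + (+2.20763)² + (−1.10108)² + (+0.03282)² + (−0.75398)² + (+0.56432)² + (−0.93708)² + (+0.54832)² + (+0.34352)² + (−0.41268)² + (−0.40338)² + (+0.96732)² = 10.65416
Variance = 10.65416 / 11 = 0.96856
SE* = √0.96856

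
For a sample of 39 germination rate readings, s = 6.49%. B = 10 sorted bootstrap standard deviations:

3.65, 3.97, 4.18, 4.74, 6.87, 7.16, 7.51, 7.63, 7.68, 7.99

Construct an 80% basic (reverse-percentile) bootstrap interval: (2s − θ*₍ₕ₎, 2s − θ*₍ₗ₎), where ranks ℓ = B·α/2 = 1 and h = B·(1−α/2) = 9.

(5.30, 9.33)

Percentile endpoints at ranks 1 and 9: θ*₍1₎ = 3.65, θ*₍9₎ = 7.68.
Basic interval reflects these around s:
  lower = 2 × 6.49 − 7.68 = 5.30
  upper = 2 × 6.49 − 3.65 = 9.33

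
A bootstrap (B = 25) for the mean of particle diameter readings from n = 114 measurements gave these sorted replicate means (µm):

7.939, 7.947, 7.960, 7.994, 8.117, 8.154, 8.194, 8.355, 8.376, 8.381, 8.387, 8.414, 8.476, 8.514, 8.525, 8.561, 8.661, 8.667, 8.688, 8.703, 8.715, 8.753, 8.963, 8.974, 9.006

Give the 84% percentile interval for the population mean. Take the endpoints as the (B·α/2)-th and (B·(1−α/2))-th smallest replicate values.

(7.947, 8.963)

α = 0.16; lower rank = 25 × 0.080 = 2; upper rank = 25 × 0.920 = 23.
The 2nd smallest replicate is 7.947; the 23rd is 8.963.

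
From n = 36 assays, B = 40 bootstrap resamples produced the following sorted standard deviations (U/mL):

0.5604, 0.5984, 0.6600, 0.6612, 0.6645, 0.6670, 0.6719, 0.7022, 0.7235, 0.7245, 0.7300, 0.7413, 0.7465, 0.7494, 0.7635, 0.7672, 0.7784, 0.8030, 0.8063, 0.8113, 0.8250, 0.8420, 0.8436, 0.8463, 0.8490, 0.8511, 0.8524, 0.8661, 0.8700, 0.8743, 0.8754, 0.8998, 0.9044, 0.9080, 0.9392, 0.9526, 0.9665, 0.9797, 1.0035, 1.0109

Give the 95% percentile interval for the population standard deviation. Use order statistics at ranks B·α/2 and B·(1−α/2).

α = 0.05; lower rank = 40 × 0.025 = 1; upper rank = 40 × 0.975 = 39.
The 1st smallest replicate is 0.5604; the 39th is 1.0035.

(0.5604, 1.0035)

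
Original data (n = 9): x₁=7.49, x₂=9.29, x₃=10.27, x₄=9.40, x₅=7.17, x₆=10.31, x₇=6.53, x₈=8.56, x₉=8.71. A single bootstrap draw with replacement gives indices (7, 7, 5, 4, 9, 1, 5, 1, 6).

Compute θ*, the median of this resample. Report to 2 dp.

θ* = 7.49

Resample values: 6.53, 6.53, 7.17, 9.40, 8.71, 7.49, 7.17, 7.49, 10.31.
Sorted: 6.53, 6.53, 7.17, 7.17, 7.49, 7.49, 8.71, 9.40, 10.31
Median = middle value = 7.49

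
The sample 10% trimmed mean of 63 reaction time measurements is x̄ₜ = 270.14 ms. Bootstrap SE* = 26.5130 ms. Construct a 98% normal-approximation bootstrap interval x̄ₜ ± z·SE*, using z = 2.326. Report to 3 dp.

(208.471, 331.809)

Margin = 2.326 × 26.5130 = 61.6692
Interval: 270.14 ± 61.6692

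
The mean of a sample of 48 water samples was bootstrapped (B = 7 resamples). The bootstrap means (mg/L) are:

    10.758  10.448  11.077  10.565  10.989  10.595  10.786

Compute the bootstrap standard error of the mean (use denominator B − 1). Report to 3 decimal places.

SE* = 0.229

Bootstrap SE is the standard deviation of the 7 replicate means.
Mean of replicates: (10.758 + 10.448 + 11.077 + 10.565 + 10.989 + 10.595 + 10.786) / 7 = 75.2180 / 7 = 10.7454
Sum of squared deviations: (+0.0126)² + (−0.2974)² + (+0.3316)² + (−0.1804)² + (+0.2436)² + (−0.1504)² + (+0.0406)² = 0.3147
Variance = 0.3147 / 6 = 0.0525
SE* = √0.0525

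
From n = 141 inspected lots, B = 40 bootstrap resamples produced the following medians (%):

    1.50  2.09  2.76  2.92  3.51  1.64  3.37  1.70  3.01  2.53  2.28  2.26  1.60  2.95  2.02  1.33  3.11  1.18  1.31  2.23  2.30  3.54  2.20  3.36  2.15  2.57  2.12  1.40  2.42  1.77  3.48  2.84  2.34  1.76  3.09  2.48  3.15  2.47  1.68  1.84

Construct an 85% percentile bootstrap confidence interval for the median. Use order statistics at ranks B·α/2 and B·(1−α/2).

Sorted replicates: 1.18, 1.31, 1.33, 1.40, 1.50, 1.60, 1.64, 1.68, 1.70, 1.76, 1.77, 1.84, 2.02, 2.09, 2.12, 2.15, 2.20, 2.23, 2.26, 2.28, 2.30, 2.34, 2.42, 2.47, 2.48, 2.53, 2.57, 2.76, 2.84, 2.92, 2.95, 3.01, 3.09, 3.11, 3.15, 3.36, 3.37, 3.48, 3.51, 3.54
α = 0.15; lower rank = 40 × 0.075 = 3; upper rank = 40 × 0.925 = 37.
The 3rd smallest replicate is 1.33; the 37th is 3.37.

(1.33, 3.37)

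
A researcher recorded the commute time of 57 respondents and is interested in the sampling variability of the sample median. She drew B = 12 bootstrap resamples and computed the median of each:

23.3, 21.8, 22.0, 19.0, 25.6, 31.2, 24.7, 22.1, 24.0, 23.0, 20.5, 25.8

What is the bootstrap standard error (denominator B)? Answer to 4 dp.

Bootstrap SE is the standard deviation of the 12 replicate medians.
Mean of replicates: (23.3 + 21.8 + 22.0 + 19.0 + 25.6 + 31.2 + 24.7 + 22.1 + 24.0 + 23.0 + 20.5 + 25.8) / 12 = 283.00000 / 12 = 23.58333
Sum of squared deviations: (−0.28333)² + (−1.78333)² + (−1.58333)² + (−4.58333)² + (+2.01667)² + (+7.61667)² + (+1.11667)² + (−1.48333)² + (+0.41667)² + (−0.58333)² + (−3.08333)² + (+2.21667)² = 107.23667
Variance = 107.23667 / 12 = 8.93639
SE* = √8.93639

SE* = 2.9894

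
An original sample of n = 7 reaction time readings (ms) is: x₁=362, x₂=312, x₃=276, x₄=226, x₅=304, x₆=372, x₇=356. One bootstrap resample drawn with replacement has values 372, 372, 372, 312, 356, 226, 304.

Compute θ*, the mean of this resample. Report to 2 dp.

θ* = 330.57

Mean = (372 + 372 + 372 + 312 + 356 + 226 + 304) / 7 = 2314.0 / 7 = 330.57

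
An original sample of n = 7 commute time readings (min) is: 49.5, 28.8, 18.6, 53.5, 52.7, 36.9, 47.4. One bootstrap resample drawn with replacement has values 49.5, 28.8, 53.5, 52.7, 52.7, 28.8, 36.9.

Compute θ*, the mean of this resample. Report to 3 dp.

θ* = 43.271

Mean = (49.5 + 28.8 + 53.5 + 52.7 + 52.7 + 28.8 + 36.9) / 7 = 302.90 / 7 = 43.271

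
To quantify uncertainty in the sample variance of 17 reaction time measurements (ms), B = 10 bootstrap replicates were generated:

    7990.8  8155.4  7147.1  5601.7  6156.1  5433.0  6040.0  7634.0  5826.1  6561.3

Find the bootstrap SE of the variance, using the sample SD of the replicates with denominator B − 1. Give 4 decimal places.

Bootstrap SE is the standard deviation of the 10 replicate variances.
Mean of replicates: (7990.8 + 8155.4 + 7147.1 + 5601.7 + 6156.1 + 5433.0 + 6040.0 + 7634.0 + 5826.1 + 6561.3) / 10 = 66545.50000 / 10 = 6654.55000
Sum of squared deviations: (+1336.25000)² + (+1500.85000)² + (+492.55000)² + (−1052.85000)² + (−498.45000)² + (−1221.55000)² + (−614.55000)² + (+979.45000)² + (−828.45000)² + (−93.25000)² = 9161869.18500
Variance = 9161869.18500 / 9 = 1017985.46500
SE* = √1017985.46500

SE* = 1008.9527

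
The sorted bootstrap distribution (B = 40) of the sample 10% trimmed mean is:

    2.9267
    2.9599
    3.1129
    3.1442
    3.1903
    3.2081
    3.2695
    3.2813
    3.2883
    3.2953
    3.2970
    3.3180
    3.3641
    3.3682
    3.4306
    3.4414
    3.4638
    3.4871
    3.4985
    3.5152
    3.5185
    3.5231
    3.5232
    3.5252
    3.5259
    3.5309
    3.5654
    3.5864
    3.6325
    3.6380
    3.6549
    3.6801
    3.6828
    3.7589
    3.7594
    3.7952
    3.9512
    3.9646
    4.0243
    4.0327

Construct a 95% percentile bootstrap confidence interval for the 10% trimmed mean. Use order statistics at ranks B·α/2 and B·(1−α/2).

(2.9267, 4.0243)

α = 0.05; lower rank = 40 × 0.025 = 1; upper rank = 40 × 0.975 = 39.
The 1st smallest replicate is 2.9267; the 39th is 4.0243.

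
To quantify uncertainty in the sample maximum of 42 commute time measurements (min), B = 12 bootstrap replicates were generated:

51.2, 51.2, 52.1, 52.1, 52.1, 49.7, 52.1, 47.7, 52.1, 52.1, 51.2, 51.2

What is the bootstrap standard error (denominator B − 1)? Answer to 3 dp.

SE* = 1.326

Bootstrap SE is the standard deviation of the 12 replicate maximums.
Mean of replicates: (51.2 + 51.2 + 52.1 + 52.1 + 52.1 + 49.7 + 52.1 + 47.7 + 52.1 + 52.1 + 51.2 + 51.2) / 12 = 614.8000 / 12 = 51.2333
Sum of squared deviations: (−0.0333)² + (−0.0333)² + (+0.8667)² + (+0.8667)² + (+0.8667)² + (−1.5333)² + (+0.8667)² + (−3.5333)² + (+0.8667)² + (+0.8667)² + (−0.0333)² + (−0.0333)² = 19.3467
Variance = 19.3467 / 11 = 1.7588
SE* = √1.7588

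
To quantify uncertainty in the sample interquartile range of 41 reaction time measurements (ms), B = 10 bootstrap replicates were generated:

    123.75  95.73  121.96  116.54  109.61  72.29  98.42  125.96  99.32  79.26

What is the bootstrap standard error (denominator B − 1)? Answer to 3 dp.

SE* = 18.624

Bootstrap SE is the standard deviation of the 10 replicate interquartile ranges.
Mean of replicates: (123.75 + 95.73 + 121.96 + 116.54 + 109.61 + 72.29 + 98.42 + 125.96 + 99.32 + 79.26) / 10 = 1042.8400 / 10 = 104.2840
Sum of squared deviations: (+19.4660)² + (−8.5540)² + (+17.6760)² + (+12.2560)² + (+5.3260)² + (−31.9940)² + (−5.8640)² + (+21.6760)² + (−4.9640)² + (−25.0240)² = 3121.8062
Variance = 3121.8062 / 9 = 346.8674
SE* = √346.8674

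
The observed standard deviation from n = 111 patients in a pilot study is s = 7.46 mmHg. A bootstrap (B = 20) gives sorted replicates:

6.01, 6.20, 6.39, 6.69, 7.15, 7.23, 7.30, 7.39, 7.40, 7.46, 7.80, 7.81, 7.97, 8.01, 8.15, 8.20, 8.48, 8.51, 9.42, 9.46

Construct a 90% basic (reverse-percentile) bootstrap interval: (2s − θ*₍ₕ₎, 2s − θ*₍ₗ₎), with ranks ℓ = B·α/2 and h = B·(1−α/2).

Percentile endpoints at ranks 1 and 19: θ*₍1₎ = 6.01, θ*₍19₎ = 9.42.
Basic interval reflects these around s:
  lower = 2 × 7.46 − 9.42 = 5.50
  upper = 2 × 7.46 − 6.01 = 8.91

(5.50, 8.91)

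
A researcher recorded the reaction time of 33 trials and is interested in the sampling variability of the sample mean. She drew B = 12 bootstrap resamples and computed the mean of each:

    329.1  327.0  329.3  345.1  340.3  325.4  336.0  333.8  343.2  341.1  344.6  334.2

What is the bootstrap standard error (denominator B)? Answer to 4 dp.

SE* = 6.7475

Bootstrap SE is the standard deviation of the 12 replicate means.
Mean of replicates: (329.1 + 327.0 + 329.3 + 345.1 + 340.3 + 325.4 + 336.0 + 333.8 + 343.2 + 341.1 + 344.6 + 334.2) / 12 = 4029.10000 / 12 = 335.75833
Sum of squared deviations: (−6.65833)² + (−8.75833)² + (−6.45833)² + (+9.34167)² + (+4.54167)² + (−10.35833)² + (+0.24167)² + (−1.95833)² + (+7.44167)² + (+5.34167)² + (+8.84167)² + (−1.55833)² = 546.34917
Variance = 546.34917 / 12 = 45.52910
SE* = √45.52910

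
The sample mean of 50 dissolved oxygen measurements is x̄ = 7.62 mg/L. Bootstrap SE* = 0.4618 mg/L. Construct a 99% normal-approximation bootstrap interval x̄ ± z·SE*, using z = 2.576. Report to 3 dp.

(6.430, 8.810)

Margin = 2.576 × 0.4618 = 1.1896
Interval: 7.62 ± 1.1896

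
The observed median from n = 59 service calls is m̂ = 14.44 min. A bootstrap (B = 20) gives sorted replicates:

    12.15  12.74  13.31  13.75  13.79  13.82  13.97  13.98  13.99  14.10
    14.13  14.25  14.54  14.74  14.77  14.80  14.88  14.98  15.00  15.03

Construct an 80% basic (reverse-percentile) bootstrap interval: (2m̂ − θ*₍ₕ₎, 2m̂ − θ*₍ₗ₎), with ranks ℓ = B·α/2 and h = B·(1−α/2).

Percentile endpoints at ranks 2 and 18: θ*₍2₎ = 12.74, θ*₍18₎ = 14.98.
Basic interval reflects these around m̂:
  lower = 2 × 14.44 − 14.98 = 13.90
  upper = 2 × 14.44 − 12.74 = 16.14

(13.90, 16.14)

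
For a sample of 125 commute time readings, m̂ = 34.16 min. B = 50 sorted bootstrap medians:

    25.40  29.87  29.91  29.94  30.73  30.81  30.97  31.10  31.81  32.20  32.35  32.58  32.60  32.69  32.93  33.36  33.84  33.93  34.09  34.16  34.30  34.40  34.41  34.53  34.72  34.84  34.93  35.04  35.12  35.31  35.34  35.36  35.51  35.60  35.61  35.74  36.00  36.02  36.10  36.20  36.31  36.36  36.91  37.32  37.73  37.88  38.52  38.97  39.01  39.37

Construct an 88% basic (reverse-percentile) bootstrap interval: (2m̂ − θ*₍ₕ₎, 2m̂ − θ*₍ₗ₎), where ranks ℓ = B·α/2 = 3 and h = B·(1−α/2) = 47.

(29.80, 38.41)

Percentile endpoints at ranks 3 and 47: θ*₍3₎ = 29.91, θ*₍47₎ = 38.52.
Basic interval reflects these around m̂:
  lower = 2 × 34.16 − 38.52 = 29.80
  upper = 2 × 34.16 − 29.91 = 38.41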